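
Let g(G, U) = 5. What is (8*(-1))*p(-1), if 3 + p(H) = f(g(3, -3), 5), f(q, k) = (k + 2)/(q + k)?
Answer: 92/5 ≈ 18.400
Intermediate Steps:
f(q, k) = (2 + k)/(k + q)
p(H) = -23/10 (p(H) = -3 + (2 + 5)/(5 + 5) = -3 + 7/10 = -23/10)
(8*(-1))*p(-1) = (8*(-1))*(-23/10) = -8*(-23/10) = 92/5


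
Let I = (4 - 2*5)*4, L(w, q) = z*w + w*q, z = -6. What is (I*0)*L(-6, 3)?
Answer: 0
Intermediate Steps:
L(w, q) = -6*w + q*w (L(w, q) = -6*w + w*q = -6*w + q*w)
I = -24 (I = (4 - 10)*4 = -6*4 = -24)
(I*0)*L(-6, 3) = (-24*0)*(-6*(-6 + 3)) = 0*(-6*(-3)) = 0*18 = 0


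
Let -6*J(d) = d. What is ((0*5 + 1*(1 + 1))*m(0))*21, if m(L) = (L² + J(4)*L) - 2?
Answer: -84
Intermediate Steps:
J(d) = -d/6
m(L) = -2 + L² - 2*L/3 (m(L) = (L² + (-⅙*4)*L) - 2 = (L² - 2*L/3) - 2 = -2 + L² - 2*L/3)
((0*5 + 1*(1 + 1))*m(0))*21 = ((0*5 + 1*(1 + 1))*(-2 + 0² - ⅔*0))*21 = ((0 + 1*2)*(-2 + 0 + 0))*21 = ((0 + 2)*(-2))*21 = (2*(-2))*21 = -4*21 = -84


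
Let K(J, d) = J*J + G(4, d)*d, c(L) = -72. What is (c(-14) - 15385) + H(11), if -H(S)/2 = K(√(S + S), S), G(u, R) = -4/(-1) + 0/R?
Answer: -15589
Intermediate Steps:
G(u, R) = 4 (G(u, R) = -4*(-1) + 0 = 4 + 0 = 4)
K(J, d) = J² + 4*d (K(J, d) = J*J + 4*d = J² + 4*d)
H(S) = -12*S (H(S) = -2*((√(S + S))² + 4*S) = -2*((√(2*S))² + 4*S) = -2*((√2*√S)² + 4*S) = -2*(2*S + 4*S) = -12*S)
(c(-14) - 15385) + H(11) = (-72 - 15385) - 12*11 = -15457 - 132 = -15589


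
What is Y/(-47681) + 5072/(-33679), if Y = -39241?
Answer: 1079759607/1605848399 ≈ 0.67239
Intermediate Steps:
Y/(-47681) + 5072/(-33679) = -39241/(-47681) + 5072/(-33679) = -39241*(-1/47681) + 5072*(-1/33679) = 39241/47681 - 5072/33679 = 1079759607/1605848399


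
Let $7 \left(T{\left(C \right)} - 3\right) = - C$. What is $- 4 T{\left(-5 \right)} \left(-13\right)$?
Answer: $\frac{1352}{7} \approx 193.14$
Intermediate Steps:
$T{\left(C \right)} = 3 - \frac{C}{7}$ ($T{\left(C \right)} = 3 + \frac{\left(-1\right) C}{7} = 3 - \frac{C}{7}$)
$- 4 T{\left(-5 \right)} \left(-13\right) = - 4 \left(3 - - \frac{5}{7}\right) \left(-13\right) = - 4 \left(3 + \frac{5}{7}\right) \left(-13\right) = \left(-4\right) \frac{26}{7} \left(-13\right) = \left(- \frac{104}{7}\right) \left(-13\right) = \frac{1352}{7}$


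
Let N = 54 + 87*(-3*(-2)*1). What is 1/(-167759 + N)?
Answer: -1/167183 ≈ -5.9815e-6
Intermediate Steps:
N = 576 (N = 54 + 87*(6*1) = 54 + 87*6 = 54 + 522 = 576)
1/(-167759 + N) = 1/(-167759 + 576) = 1/(-167183) = -1/167183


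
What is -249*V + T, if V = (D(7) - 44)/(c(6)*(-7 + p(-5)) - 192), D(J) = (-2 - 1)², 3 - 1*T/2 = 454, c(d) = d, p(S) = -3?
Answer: -11239/12 ≈ -936.58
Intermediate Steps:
T = -902 (T = 6 - 2*454 = 6 - 908 = -902)
D(J) = 9 (D(J) = (-3)² = 9)
V = 5/36 (V = (9 - 44)/(6*(-7 - 3) - 192) = -35/(6*(-10) - 192) = -35/(-60 - 192) = -35/(-252) = -35*(-1/252) = 5/36 ≈ 0.13889)
-249*V + T = -249*5/36 - 902 = -415/12 - 902 = -11239/12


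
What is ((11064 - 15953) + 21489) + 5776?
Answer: 22376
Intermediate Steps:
((11064 - 15953) + 21489) + 5776 = (-4889 + 21489) + 5776 = 16600 + 5776 = 22376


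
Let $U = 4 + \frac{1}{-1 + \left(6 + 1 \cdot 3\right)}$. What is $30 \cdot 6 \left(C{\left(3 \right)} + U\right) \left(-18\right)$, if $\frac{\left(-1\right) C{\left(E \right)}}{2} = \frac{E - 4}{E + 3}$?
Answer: $-14445$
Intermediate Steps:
$C{\left(E \right)} = - \frac{2 \left(-4 + E\right)}{3 + E}$ ($C{\left(E \right)} = - 2 \frac{E - 4}{E + 3} = - 2 \frac{-4 + E}{3 + E} = - \frac{2 \left(-4 + E\right)}{3 + E}$)
$U = \frac{33}{8}$ ($U = 4 + \frac{1}{-1 + \left(6 + 3\right)} = 4 + \frac{1}{-1 + 9} = 4 + \frac{1}{8} = \frac{33}{8} \approx 4.125$)
$30 \cdot 6 \left(C{\left(3 \right)} + U\right) \left(-18\right) = 30 \cdot 6 \left(\frac{2 \left(4 - 3\right)}{3 + 3} + \frac{33}{8}\right) \left(-18\right) = 30 \cdot 6 \left(\frac{2 \left(4 - 3\right)}{6} + \frac{33}{8}\right) \left(-18\right) = 30 \cdot 6 \left(2 \cdot \frac{1}{6} \cdot 1 + \frac{33}{8}\right) \left(-18\right) = 30 \cdot 6 \left(\frac{1}{3} + \frac{33}{8}\right) \left(-18\right) = 30 \cdot 6 \cdot \frac{107}{24} \left(-18\right) = 30 \cdot \frac{107}{4} \left(-18\right) = \frac{1605}{2} \left(-18\right) = -14445$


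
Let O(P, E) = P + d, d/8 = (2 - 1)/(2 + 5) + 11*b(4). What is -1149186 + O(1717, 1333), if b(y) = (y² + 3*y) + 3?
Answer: -8013179/7 ≈ -1.1447e+6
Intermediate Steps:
b(y) = 3 + y² + 3*y
d = 19104/7 (d = 8*((2 - 1)/(2 + 5) + 11*(3 + 4² + 3*4)) = 8*(1/7 + 11*(3 + 16 + 12)) = 8*(1*(⅐) + 11*31) = 8*(⅐ + 341) = 8*(2388/7) = 19104/7 ≈ 2729.1)
O(P, E) = 19104/7 + P (O(P, E) = P + 19104/7 = 19104/7 + P)
-1149186 + O(1717, 1333) = -1149186 + (19104/7 + 1717) = -1149186 + 31123/7 = -8013179/7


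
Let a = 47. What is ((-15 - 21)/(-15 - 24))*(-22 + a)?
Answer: 300/13 ≈ 23.077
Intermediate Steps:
((-15 - 21)/(-15 - 24))*(-22 + a) = ((-15 - 21)/(-15 - 24))*(-22 + 47) = -36/(-39)*25 = -36*(-1/39)*25 = (12/13)*25 = 300/13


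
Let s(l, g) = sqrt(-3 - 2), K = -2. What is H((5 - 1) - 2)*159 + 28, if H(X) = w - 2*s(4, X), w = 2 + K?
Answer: 28 - 318*I*sqrt(5) ≈ 28.0 - 711.07*I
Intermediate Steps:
s(l, g) = I*sqrt(5) (s(l, g) = sqrt(-5) = I*sqrt(5))
w = 0 (w = 2 - 2 = 0)
H(X) = -2*I*sqrt(5) (H(X) = 0 - 2*I*sqrt(5) = -2*I*sqrt(5))
H((5 - 1) - 2)*159 + 28 = -2*I*sqrt(5)*159 + 28 = -318*I*sqrt(5) + 28 = 28 - 318*I*sqrt(5)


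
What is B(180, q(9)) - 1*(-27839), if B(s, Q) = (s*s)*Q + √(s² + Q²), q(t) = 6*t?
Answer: 1777439 + 18*√109 ≈ 1.7776e+6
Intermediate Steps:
B(s, Q) = √(Q² + s²) + Q*s² (B(s, Q) = s²*Q + √(Q² + s²) = Q*s² + √(Q² + s²) = √(Q² + s²) + Q*s²)
B(180, q(9)) - 1*(-27839) = (√((6*9)² + 180²) + (6*9)*180²) - 1*(-27839) = (√(54² + 32400) + 54*32400) + 27839 = (√(2916 + 32400) + 1749600) + 27839 = (√35316 + 1749600) + 27839 = (18*√109 + 1749600) + 27839 = (1749600 + 18*√109) + 27839 = 1777439 + 18*√109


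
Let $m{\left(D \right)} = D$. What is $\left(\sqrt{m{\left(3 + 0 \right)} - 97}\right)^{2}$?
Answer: $-94$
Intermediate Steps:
$\left(\sqrt{m{\left(3 + 0 \right)} - 97}\right)^{2} = \left(\sqrt{\left(3 + 0\right) - 97}\right)^{2} = \left(\sqrt{3 - 97}\right)^{2} = \left(\sqrt{-94}\right)^{2} = \left(i \sqrt{94}\right)^{2} = -94$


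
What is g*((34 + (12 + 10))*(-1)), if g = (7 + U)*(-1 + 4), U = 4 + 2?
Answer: -2184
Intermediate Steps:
U = 6
g = 39 (g = (7 + 6)*(-1 + 4) = 13*3 = 39)
g*((34 + (12 + 10))*(-1)) = 39*((34 + (12 + 10))*(-1)) = 39*((34 + 22)*(-1)) = 39*(56*(-1)) = 39*(-56) = -2184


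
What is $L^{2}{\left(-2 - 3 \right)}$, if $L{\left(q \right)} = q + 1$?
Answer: $16$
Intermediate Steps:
$L{\left(q \right)} = 1 + q$
$L^{2}{\left(-2 - 3 \right)} = \left(1 - 5\right)^{2} = \left(-4\right)^{2} = 16$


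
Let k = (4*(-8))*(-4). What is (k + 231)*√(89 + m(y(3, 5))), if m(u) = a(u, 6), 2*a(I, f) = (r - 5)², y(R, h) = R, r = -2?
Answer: 359*√454/2 ≈ 3824.7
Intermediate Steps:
a(I, f) = 49/2 (a(I, f) = (-2 - 5)²/2 = (½)*(-7)² = (½)*49 = 49/2)
m(u) = 49/2
k = 128 (k = -32*(-4) = 128)
(k + 231)*√(89 + m(y(3, 5))) = (128 + 231)*√(89 + 49/2) = 359*√(227/2) = 359*(√454/2) = 359*√454/2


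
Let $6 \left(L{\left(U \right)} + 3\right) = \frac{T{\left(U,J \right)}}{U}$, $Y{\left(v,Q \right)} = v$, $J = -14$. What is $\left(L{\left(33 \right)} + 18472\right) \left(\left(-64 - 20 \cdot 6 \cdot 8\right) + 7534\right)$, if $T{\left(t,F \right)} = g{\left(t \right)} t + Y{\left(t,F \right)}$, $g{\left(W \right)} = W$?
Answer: $120270080$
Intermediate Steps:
$T{\left(t,F \right)} = t + t^{2}$ ($T{\left(t,F \right)} = t t + t = t^{2} + t = t + t^{2}$)
$L{\left(U \right)} = - \frac{17}{6} + \frac{U}{6}$ ($L{\left(U \right)} = -3 + \frac{U \left(1 + U\right) \frac{1}{U}}{6} = -3 + \frac{1 + U}{6} = -3 + \left(\frac{1}{6} + \frac{U}{6}\right) = - \frac{17}{6} + \frac{U}{6}$)
$\left(L{\left(33 \right)} + 18472\right) \left(\left(-64 - 20 \cdot 6 \cdot 8\right) + 7534\right) = \left(\left(- \frac{17}{6} + \frac{1}{6} \cdot 33\right) + 18472\right) \left(\left(-64 - 20 \cdot 6 \cdot 8\right) + 7534\right) = \left(\left(- \frac{17}{6} + \frac{11}{2}\right) + 18472\right) \left(\left(-64 - 960\right) + 7534\right) = \left(\frac{8}{3} + 18472\right) \left(\left(-64 - 960\right) + 7534\right) = \frac{55424 \left(-1024 + 7534\right)}{3} = \frac{55424}{3} \cdot 6510 = 120270080$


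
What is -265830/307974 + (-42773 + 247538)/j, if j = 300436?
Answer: -2800434295/15421079444 ≈ -0.18160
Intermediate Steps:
-265830/307974 + (-42773 + 247538)/j = -265830/307974 + (-42773 + 247538)/300436 = -265830*1/307974 + 204765*(1/300436) = -44305/51329 + 204765/300436 = -2800434295/15421079444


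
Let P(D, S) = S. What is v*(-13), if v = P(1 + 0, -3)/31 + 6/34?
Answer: -546/527 ≈ -1.0361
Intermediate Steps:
v = 42/527 (v = -3/31 + 6/34 = -3*1/31 + 6*(1/34) = -3/31 + 3/17 = 42/527 ≈ 0.079696)
v*(-13) = (42/527)*(-13) = -546/527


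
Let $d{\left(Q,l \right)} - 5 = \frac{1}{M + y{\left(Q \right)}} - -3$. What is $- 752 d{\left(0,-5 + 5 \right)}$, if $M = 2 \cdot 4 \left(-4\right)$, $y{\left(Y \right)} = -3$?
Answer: $- \frac{209808}{35} \approx -5994.5$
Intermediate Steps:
$M = -32$ ($M = 8 \left(-4\right) = -32$)
$d{\left(Q,l \right)} = \frac{279}{35}$ ($d{\left(Q,l \right)} = 5 + \left(\frac{1}{-32 - 3} - -3\right) = 5 + \left(\frac{1}{-35} + 3\right) = 5 + \left(- \frac{1}{35} + 3\right) = 5 + \frac{104}{35} = \frac{279}{35}$)
$- 752 d{\left(0,-5 + 5 \right)} = \left(-752\right) \frac{279}{35} = - \frac{209808}{35}$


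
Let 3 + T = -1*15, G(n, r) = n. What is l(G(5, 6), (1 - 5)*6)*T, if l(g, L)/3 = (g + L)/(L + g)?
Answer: -54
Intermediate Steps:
T = -18 (T = -3 - 1*15 = -3 - 15 = -18)
l(g, L) = 3 (l(g, L) = 3*((g + L)/(L + g)) = 3*((L + g)/(L + g)) = 3*1 = 3)
l(G(5, 6), (1 - 5)*6)*T = 3*(-18) = -54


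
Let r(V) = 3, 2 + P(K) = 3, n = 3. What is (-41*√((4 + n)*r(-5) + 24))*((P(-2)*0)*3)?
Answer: 0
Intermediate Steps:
P(K) = 1 (P(K) = -2 + 3 = 1)
(-41*√((4 + n)*r(-5) + 24))*((P(-2)*0)*3) = (-41*√((4 + 3)*3 + 24))*((1*0)*3) = (-41*√(7*3 + 24))*(0*3) = -41*√(21 + 24)*0 = -123*√5*0 = 0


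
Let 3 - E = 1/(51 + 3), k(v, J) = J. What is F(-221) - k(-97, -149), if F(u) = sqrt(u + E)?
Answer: 149 + I*sqrt(70638)/18 ≈ 149.0 + 14.765*I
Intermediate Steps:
E = 161/54 (E = 3 - 1/(51 + 3) = 3 - 1/54 = 161/54 ≈ 2.9815)
F(u) = sqrt(161/54 + u) (F(u) = sqrt(u + 161/54) = sqrt(161/54 + u))
F(-221) - k(-97, -149) = sqrt(966 + 324*(-221))/18 - 1*(-149) = sqrt(966 - 71604)/18 + 149 = sqrt(-70638)/18 + 149 = (I*sqrt(70638))/18 + 149 = I*sqrt(70638)/18 + 149 = 149 + I*sqrt(70638)/18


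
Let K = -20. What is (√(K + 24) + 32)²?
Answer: 1156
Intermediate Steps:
(√(K + 24) + 32)² = (√(-20 + 24) + 32)² = (√4 + 32)² = (2 + 32)² = 34² = 1156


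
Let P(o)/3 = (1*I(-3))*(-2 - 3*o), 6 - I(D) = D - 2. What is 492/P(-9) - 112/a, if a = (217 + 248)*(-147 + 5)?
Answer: 1085972/1815825 ≈ 0.59806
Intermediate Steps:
I(D) = 8 - D (I(D) = 6 - (D - 2) = 6 - (-2 + D) = 6 + (2 - D) = 8 - D)
a = -66030 (a = 465*(-142) = -66030)
P(o) = -66 - 99*o (P(o) = 3*((1*(8 - 1*(-3)))*(-2 - 3*o)) = 3*((1*(8 + 3))*(-2 - 3*o)) = 3*((1*11)*(-2 - 3*o)) = 3*(11*(-2 - 3*o)) = 3*(-22 - 33*o) = -66 - 99*o)
492/P(-9) - 112/a = 492/(-66 - 99*(-9)) - 112/(-66030) = 492/(-66 + 891) - 112*(-1/66030) = 492/825 + 56/33015 = 492*(1/825) + 56/33015 = 164/275 + 56/33015 = 1085972/1815825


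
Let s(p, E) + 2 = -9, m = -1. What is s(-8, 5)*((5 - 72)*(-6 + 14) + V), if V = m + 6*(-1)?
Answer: 5973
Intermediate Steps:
s(p, E) = -11 (s(p, E) = -2 - 9 = -11)
V = -7 (V = -1 + 6*(-1) = -1 - 6 = -7)
s(-8, 5)*((5 - 72)*(-6 + 14) + V) = -11*((5 - 72)*(-6 + 14) - 7) = -11*(-67*8 - 7) = -11*(-536 - 7) = -11*(-543) = 5973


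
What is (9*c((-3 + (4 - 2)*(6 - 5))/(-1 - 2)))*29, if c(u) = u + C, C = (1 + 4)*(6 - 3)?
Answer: 4002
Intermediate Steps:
C = 15 (C = 5*3 = 15)
c(u) = 15 + u (c(u) = u + 15 = 15 + u)
(9*c((-3 + (4 - 2)*(6 - 5))/(-1 - 2)))*29 = (9*(15 + (-3 + (4 - 2)*(6 - 5))/(-1 - 2)))*29 = (9*(15 + (-3 + 2*1)/(-3)))*29 = (9*(15 + (-3 + 2)*(-1/3)))*29 = (9*(15 - 1*(-1/3)))*29 = (9*(15 + 1/3))*29 = (9*(46/3))*29 = 138*29 = 4002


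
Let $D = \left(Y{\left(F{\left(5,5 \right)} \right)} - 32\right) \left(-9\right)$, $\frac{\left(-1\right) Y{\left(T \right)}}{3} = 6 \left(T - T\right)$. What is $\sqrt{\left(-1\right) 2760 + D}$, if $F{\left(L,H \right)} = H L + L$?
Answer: $2 i \sqrt{618} \approx 49.719 i$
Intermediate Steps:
$F{\left(L,H \right)} = L + H L$
$Y{\left(T \right)} = 0$ ($Y{\left(T \right)} = - 3 \cdot 6 \left(T - T\right) = - 3 \cdot 6 \cdot 0 = \left(-3\right) 0 = 0$)
$D = 288$ ($D = \left(0 - 32\right) \left(-9\right) = \left(-32\right) \left(-9\right) = 288$)
$\sqrt{\left(-1\right) 2760 + D} = \sqrt{\left(-1\right) 2760 + 288} = \sqrt{-2760 + 288} = \sqrt{-2472} = 2 i \sqrt{618}$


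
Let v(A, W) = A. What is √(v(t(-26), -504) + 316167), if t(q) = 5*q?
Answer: √316037 ≈ 562.17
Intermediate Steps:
√(v(t(-26), -504) + 316167) = √(5*(-26) + 316167) = √(-130 + 316167) = √316037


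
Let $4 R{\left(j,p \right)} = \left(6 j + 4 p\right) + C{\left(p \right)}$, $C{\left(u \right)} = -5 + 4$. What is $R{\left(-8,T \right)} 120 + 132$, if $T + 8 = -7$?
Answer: $-3138$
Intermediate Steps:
$T = -15$ ($T = -8 - 7 = -15$)
$C{\left(u \right)} = -1$
$R{\left(j,p \right)} = - \frac{1}{4} + p + \frac{3 j}{2}$ ($R{\left(j,p \right)} = \frac{\left(6 j + 4 p\right) - 1}{4} = \frac{\left(4 p + 6 j\right) - 1}{4} = \frac{-1 + 4 p + 6 j}{4} = - \frac{1}{4} + p + \frac{3 j}{2}$)
$R{\left(-8,T \right)} 120 + 132 = \left(- \frac{1}{4} - 15 + \frac{3}{2} \left(-8\right)\right) 120 + 132 = \left(- \frac{1}{4} - 15 - 12\right) 120 + 132 = \left(- \frac{109}{4}\right) 120 + 132 = -3270 + 132 = -3138$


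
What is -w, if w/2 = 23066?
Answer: -46132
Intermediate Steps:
w = 46132 (w = 2*23066 = 46132)
-w = -1*46132 = -46132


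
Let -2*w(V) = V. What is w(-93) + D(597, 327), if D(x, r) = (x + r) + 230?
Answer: 2401/2 ≈ 1200.5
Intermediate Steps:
D(x, r) = 230 + r + x (D(x, r) = (r + x) + 230 = 230 + r + x)
w(V) = -V/2
w(-93) + D(597, 327) = -1/2*(-93) + (230 + 327 + 597) = 93/2 + 1154 = 2401/2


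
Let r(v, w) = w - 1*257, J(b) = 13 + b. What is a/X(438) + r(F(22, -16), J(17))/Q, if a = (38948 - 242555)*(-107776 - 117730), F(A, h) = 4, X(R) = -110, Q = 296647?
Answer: -6810214194174422/16315585 ≈ -4.1741e+8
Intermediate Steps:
r(v, w) = -257 + w (r(v, w) = w - 257 = -257 + w)
a = 45914600142 (a = -203607*(-225506) = 45914600142)
a/X(438) + r(F(22, -16), J(17))/Q = 45914600142/(-110) + (-257 + (13 + 17))/296647 = 45914600142*(-1/110) + (-257 + 30)*(1/296647) = -22957300071/55 - 227*1/296647 = -22957300071/55 - 227/296647 = -6810214194174422/16315585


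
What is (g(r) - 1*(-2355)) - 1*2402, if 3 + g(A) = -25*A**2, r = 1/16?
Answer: -12825/256 ≈ -50.098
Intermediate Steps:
r = 1/16 ≈ 0.062500
g(A) = -3 - 25*A**2
(g(r) - 1*(-2355)) - 1*2402 = ((-3 - 25*(1/16)**2) - 1*(-2355)) - 1*2402 = ((-3 - 25*1/256) + 2355) - 2402 = ((-3 - 25/256) + 2355) - 2402 = (-793/256 + 2355) - 2402 = 602087/256 - 2402 = -12825/256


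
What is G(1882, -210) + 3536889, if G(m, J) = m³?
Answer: 6669437857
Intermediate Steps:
G(1882, -210) + 3536889 = 1882³ + 3536889 = 6665900968 + 3536889 = 6669437857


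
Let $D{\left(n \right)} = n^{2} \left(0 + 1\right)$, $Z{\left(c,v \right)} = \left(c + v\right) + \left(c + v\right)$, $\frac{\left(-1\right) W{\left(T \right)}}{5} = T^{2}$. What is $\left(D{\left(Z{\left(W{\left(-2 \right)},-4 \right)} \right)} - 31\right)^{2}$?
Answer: $5166529$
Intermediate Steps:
$W{\left(T \right)} = - 5 T^{2}$
$Z{\left(c,v \right)} = 2 c + 2 v$
$D{\left(n \right)} = n^{2}$ ($D{\left(n \right)} = n^{2} \cdot 1 = n^{2}$)
$\left(D{\left(Z{\left(W{\left(-2 \right)},-4 \right)} \right)} - 31\right)^{2} = \left(\left(2 \left(- 5 \left(-2\right)^{2}\right) + 2 \left(-4\right)\right)^{2} - 31\right)^{2} = \left(\left(2 \left(\left(-5\right) 4\right) - 8\right)^{2} - 31\right)^{2} = \left(\left(2 \left(-20\right) - 8\right)^{2} - 31\right)^{2} = \left(\left(-40 - 8\right)^{2} - 31\right)^{2} = \left(\left(-48\right)^{2} - 31\right)^{2} = \left(2304 - 31\right)^{2} = 2273^{2} = 5166529$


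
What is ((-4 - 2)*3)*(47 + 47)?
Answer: -1692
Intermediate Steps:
((-4 - 2)*3)*(47 + 47) = -6*3*94 = -18*94 = -1692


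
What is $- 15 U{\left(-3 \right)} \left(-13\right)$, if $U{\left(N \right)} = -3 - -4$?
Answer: $195$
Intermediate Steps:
$U{\left(N \right)} = 1$ ($U{\left(N \right)} = -3 + 4 = 1$)
$- 15 U{\left(-3 \right)} \left(-13\right) = \left(-15\right) 1 \left(-13\right) = \left(-15\right) \left(-13\right) = 195$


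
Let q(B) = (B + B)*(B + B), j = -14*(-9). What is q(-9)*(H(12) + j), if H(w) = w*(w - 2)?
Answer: 79704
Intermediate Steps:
j = 126
H(w) = w*(-2 + w)
q(B) = 4*B² (q(B) = (2*B)*(2*B) = 4*B²)
q(-9)*(H(12) + j) = (4*(-9)²)*(12*(-2 + 12) + 126) = (4*81)*(12*10 + 126) = 324*(120 + 126) = 324*246 = 79704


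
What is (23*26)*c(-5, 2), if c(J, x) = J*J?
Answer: 14950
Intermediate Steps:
c(J, x) = J²
(23*26)*c(-5, 2) = (23*26)*(-5)² = 598*25 = 14950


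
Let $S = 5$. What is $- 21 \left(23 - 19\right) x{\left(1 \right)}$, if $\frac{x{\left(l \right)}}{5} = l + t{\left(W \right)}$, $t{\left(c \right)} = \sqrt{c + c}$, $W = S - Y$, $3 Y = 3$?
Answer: $-420 - 840 \sqrt{2} \approx -1607.9$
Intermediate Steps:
$Y = 1$ ($Y = \frac{1}{3} \cdot 3 = 1$)
$W = 4$ ($W = 5 - 1 = 4$)
$t{\left(c \right)} = \sqrt{2} \sqrt{c}$ ($t{\left(c \right)} = \sqrt{2 c} = \sqrt{2} \sqrt{c}$)
$x{\left(l \right)} = 5 l + 10 \sqrt{2}$ ($x{\left(l \right)} = 5 \left(l + \sqrt{2} \sqrt{4}\right) = 5 \left(l + \sqrt{2} \cdot 2\right) = 5 \left(l + 2 \sqrt{2}\right) = 5 l + 10 \sqrt{2}$)
$- 21 \left(23 - 19\right) x{\left(1 \right)} = - 21 \left(23 - 19\right) \left(5 \cdot 1 + 10 \sqrt{2}\right) = - 21 \left(23 - 19\right) \left(5 + 10 \sqrt{2}\right) = \left(-21\right) 4 \left(5 + 10 \sqrt{2}\right) = - 84 \left(5 + 10 \sqrt{2}\right) = -420 - 840 \sqrt{2}$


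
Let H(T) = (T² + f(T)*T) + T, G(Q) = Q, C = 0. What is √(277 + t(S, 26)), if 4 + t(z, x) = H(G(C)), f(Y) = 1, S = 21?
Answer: √273 ≈ 16.523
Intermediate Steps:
H(T) = T² + 2*T (H(T) = (T² + 1*T) + T = (T² + T) + T = (T + T²) + T = T² + 2*T)
t(z, x) = -4 (t(z, x) = -4 + 0*(2 + 0) = -4 + 0*2 = -4 + 0 = -4)
√(277 + t(S, 26)) = √(277 - 4) = √273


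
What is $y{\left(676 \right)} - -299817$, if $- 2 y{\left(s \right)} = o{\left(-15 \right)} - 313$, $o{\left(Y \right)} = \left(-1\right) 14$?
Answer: $\frac{599961}{2} \approx 2.9998 \cdot 10^{5}$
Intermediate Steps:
$o{\left(Y \right)} = -14$
$y{\left(s \right)} = \frac{327}{2}$ ($y{\left(s \right)} = - \frac{-14 - 313}{2} = \left(- \frac{1}{2}\right) \left(-327\right) = \frac{327}{2}$)
$y{\left(676 \right)} - -299817 = \frac{327}{2} - -299817 = \frac{327}{2} + 299817 = \frac{599961}{2}$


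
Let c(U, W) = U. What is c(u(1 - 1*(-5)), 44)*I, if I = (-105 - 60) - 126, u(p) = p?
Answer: -1746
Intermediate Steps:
I = -291 (I = -165 - 126 = -291)
c(u(1 - 1*(-5)), 44)*I = (1 - 1*(-5))*(-291) = (1 + 5)*(-291) = 6*(-291) = -1746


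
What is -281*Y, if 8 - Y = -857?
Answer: -243065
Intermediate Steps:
Y = 865 (Y = 8 - 1*(-857) = 8 + 857 = 865)
-281*Y = -281/(1/865) = -281/1/865 = -281*865 = -243065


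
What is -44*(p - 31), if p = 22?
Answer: 396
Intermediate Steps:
-44*(p - 31) = -44*(22 - 31) = -44*(-9) = 396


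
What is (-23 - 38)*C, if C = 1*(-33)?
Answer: 2013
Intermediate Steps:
C = -33
(-23 - 38)*C = (-23 - 38)*(-33) = -61*(-33) = 2013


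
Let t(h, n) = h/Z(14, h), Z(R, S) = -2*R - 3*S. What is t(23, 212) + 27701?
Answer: 2686974/97 ≈ 27701.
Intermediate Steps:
Z(R, S) = -3*S - 2*R
t(h, n) = h/(-28 - 3*h) (t(h, n) = h/(-3*h - 2*14) = h/(-3*h - 28) = h/(-28 - 3*h))
t(23, 212) + 27701 = -1*23/(28 + 3*23) + 27701 = -1*23/(28 + 69) + 27701 = -1*23/97 + 27701 = -1*23*1/97 + 27701 = -23/97 + 27701 = 2686974/97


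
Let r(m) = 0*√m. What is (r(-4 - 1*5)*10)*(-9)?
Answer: 0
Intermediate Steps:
r(m) = 0
(r(-4 - 1*5)*10)*(-9) = (0*10)*(-9) = 0*(-9) = 0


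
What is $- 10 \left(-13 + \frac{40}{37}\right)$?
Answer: $\frac{4410}{37} \approx 119.19$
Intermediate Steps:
$- 10 \left(-13 + \frac{40}{37}\right) = \left(-10\right) \left(- \frac{441}{37}\right) = \frac{4410}{37}$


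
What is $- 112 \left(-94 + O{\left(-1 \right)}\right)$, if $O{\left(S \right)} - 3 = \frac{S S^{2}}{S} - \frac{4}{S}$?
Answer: $9632$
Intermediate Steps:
$O{\left(S \right)} = 3 + S^{2} - \frac{4}{S}$ ($O{\left(S \right)} = 3 + \left(\frac{S S^{2}}{S} - \frac{4}{S}\right) = 3 - \left(\frac{4}{S} - \frac{S^{3}}{S}\right) = 3 + \left(S^{2} - \frac{4}{S}\right) = 3 + S^{2} - \frac{4}{S}$)
$- 112 \left(-94 + O{\left(-1 \right)}\right) = - 112 \left(-94 + \left(3 + \left(-1\right)^{2} - \frac{4}{-1}\right)\right) = - 112 \left(-94 + \left(3 + 1 - -4\right)\right) = - 112 \left(-94 + \left(3 + 1 + 4\right)\right) = - 112 \left(-94 + 8\right) = \left(-112\right) \left(-86\right) = 9632$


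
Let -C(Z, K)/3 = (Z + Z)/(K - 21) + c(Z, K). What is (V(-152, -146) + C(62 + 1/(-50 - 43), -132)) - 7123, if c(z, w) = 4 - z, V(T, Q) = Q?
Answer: -1085168/153 ≈ -7092.6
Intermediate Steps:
C(Z, K) = -12 + 3*Z - 6*Z/(-21 + K) (C(Z, K) = -3*((Z + Z)/(K - 21) + (4 - Z)) = -3*((2*Z)/(-21 + K) + (4 - Z)) = -3*(2*Z/(-21 + K) + (4 - Z)) = -3*(4 - Z + 2*Z/(-21 + K)) = -12 + 3*Z - 6*Z/(-21 + K))
(V(-152, -146) + C(62 + 1/(-50 - 43), -132)) - 7123 = (-146 + 3*(84 - 23*(62 + 1/(-50 - 43)) - 132*(-4 + (62 + 1/(-50 - 43))))/(-21 - 132)) - 7123 = (-146 + 3*(84 - 23*(62 + 1/(-93)) - 132*(-4 + (62 + 1/(-93))))/(-153)) - 7123 = (-146 + 3*(-1/153)*(84 - 23*(62 - 1/93) - 132*(-4 + (62 - 1/93)))) - 7123 = (-146 + 3*(-1/153)*(84 - 23*5765/93 - 132*(-4 + 5765/93))) - 7123 = (-146 + 3*(-1/153)*(84 - 132595/93 - 132*5393/93)) - 7123 = (-146 + 3*(-1/153)*(84 - 132595/93 - 237292/31)) - 7123 = (-146 + 3*(-1/153)*(-26989/3)) - 7123 = (-146 + 26989/153) - 7123 = 4651/153 - 7123 = -1085168/153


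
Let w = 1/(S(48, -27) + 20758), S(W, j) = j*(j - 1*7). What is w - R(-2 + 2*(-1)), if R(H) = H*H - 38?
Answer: 476873/21676 ≈ 22.000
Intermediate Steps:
S(W, j) = j*(-7 + j) (S(W, j) = j*(j - 7) = j*(-7 + j))
R(H) = -38 + H² (R(H) = H² - 38 = -38 + H²)
w = 1/21676 (w = 1/(-27*(-7 - 27) + 20758) = 1/(-27*(-34) + 20758) = 1/(918 + 20758) = 1/21676 ≈ 4.6134e-5)
w - R(-2 + 2*(-1)) = 1/21676 - (-38 + (-2 + 2*(-1))²) = 1/21676 - (-38 + (-2 - 2)²) = 1/21676 - (-38 + (-4)²) = 1/21676 - (-38 + 16) = 1/21676 - 1*(-22) = 1/21676 + 22 = 476873/21676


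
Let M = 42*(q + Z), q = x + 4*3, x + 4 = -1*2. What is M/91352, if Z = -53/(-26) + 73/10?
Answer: 20937/2968940 ≈ 0.0070520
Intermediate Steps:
x = -6 (x = -4 - 1*2 = -4 - 2 = -6)
q = 6 (q = -6 + 4*3 = -6 + 12 = 6)
Z = 607/65 (Z = -53*(-1/26) + 73*(⅒) = 53/26 + 73/10 = 607/65 ≈ 9.3385)
M = 41874/65 (M = 42*(6 + 607/65) = 42*(997/65) = 41874/65 ≈ 644.21)
M/91352 = (41874/65)/91352 = (41874/65)*(1/91352) = 20937/2968940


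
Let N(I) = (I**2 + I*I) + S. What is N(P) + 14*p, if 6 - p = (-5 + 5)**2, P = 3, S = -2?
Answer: 100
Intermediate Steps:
N(I) = -2 + 2*I**2 (N(I) = (I**2 + I*I) - 2 = (I**2 + I**2) - 2 = 2*I**2 - 2 = -2 + 2*I**2)
p = 6 (p = 6 - (-5 + 5)**2 = 6 - 1*0**2 = 6 - 1*0 = 6 + 0 = 6)
N(P) + 14*p = (-2 + 2*3**2) + 14*6 = (-2 + 2*9) + 84 = (-2 + 18) + 84 = 16 + 84 = 100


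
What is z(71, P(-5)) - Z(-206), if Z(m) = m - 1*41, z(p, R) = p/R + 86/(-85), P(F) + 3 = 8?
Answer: 22116/85 ≈ 260.19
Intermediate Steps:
P(F) = 5 (P(F) = -3 + 8 = 5)
z(p, R) = -86/85 + p/R (z(p, R) = p/R + 86*(-1/85) = p/R - 86/85 = -86/85 + p/R)
Z(m) = -41 + m (Z(m) = m - 41 = -41 + m)
z(71, P(-5)) - Z(-206) = (-86/85 + 71/5) - (-41 - 206) = (-86/85 + 71*(1/5)) - 1*(-247) = (-86/85 + 71/5) + 247 = 1121/85 + 247 = 22116/85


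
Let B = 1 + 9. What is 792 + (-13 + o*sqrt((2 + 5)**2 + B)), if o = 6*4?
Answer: 779 + 24*sqrt(59) ≈ 963.35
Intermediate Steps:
o = 24
B = 10
792 + (-13 + o*sqrt((2 + 5)**2 + B)) = 792 + (-13 + 24*sqrt((2 + 5)**2 + 10)) = 792 + (-13 + 24*sqrt(7**2 + 10)) = 792 + (-13 + 24*sqrt(49 + 10)) = 792 + (-13 + 24*sqrt(59)) = 779 + 24*sqrt(59)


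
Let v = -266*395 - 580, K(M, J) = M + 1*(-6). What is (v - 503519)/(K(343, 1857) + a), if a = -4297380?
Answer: 609169/4297043 ≈ 0.14176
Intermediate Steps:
K(M, J) = -6 + M (K(M, J) = M - 6 = -6 + M)
v = -105650 (v = -105070 - 580 = -105650)
(v - 503519)/(K(343, 1857) + a) = (-105650 - 503519)/((-6 + 343) - 4297380) = -609169/(337 - 4297380) = -609169/(-4297043) = -609169*(-1/4297043) = 609169/4297043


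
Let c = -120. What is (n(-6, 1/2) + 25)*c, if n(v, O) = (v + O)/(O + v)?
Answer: -3120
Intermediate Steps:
n(v, O) = 1 (n(v, O) = (O + v)/(O + v) = 1)
(n(-6, 1/2) + 25)*c = (1 + 25)*(-120) = 26*(-120) = -3120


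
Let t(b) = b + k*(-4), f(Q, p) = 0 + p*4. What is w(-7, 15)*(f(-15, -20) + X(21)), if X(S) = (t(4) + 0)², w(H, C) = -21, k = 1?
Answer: 1680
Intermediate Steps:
f(Q, p) = 4*p (f(Q, p) = 0 + 4*p = 4*p)
t(b) = -4 + b (t(b) = b + 1*(-4) = b - 4 = -4 + b)
X(S) = 0 (X(S) = ((-4 + 4) + 0)² = (0 + 0)² = 0² = 0)
w(-7, 15)*(f(-15, -20) + X(21)) = -21*(4*(-20) + 0) = -21*(-80 + 0) = -21*(-80) = 1680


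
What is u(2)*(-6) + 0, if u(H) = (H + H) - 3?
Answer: -6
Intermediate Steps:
u(H) = -3 + 2*H (u(H) = 2*H - 3 = -3 + 2*H)
u(2)*(-6) + 0 = (-3 + 2*2)*(-6) + 0 = (-3 + 4)*(-6) + 0 = 1*(-6) + 0 = -6 + 0 = -6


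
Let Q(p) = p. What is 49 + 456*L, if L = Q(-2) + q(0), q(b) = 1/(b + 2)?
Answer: -635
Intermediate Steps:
q(b) = 1/(2 + b)
L = -3/2 (L = -2 + 1/(2 + 0) = -2 + 1/2 = -2 + ½ = -3/2 ≈ -1.5000)
49 + 456*L = 49 + 456*(-3/2) = 49 - 684 = -635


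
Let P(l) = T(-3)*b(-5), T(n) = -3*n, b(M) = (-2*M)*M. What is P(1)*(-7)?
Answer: 3150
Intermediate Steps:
b(M) = -2*M**2
P(l) = -450 (P(l) = (-3*(-3))*(-2*(-5)**2) = 9*(-2*25) = 9*(-50) = -450)
P(1)*(-7) = -450*(-7) = 3150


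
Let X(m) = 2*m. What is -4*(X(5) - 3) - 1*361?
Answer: -389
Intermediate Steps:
-4*(X(5) - 3) - 1*361 = -4*(2*5 - 3) - 1*361 = -4*(10 - 3) - 361 = -4*7 - 361 = -28 - 361 = -389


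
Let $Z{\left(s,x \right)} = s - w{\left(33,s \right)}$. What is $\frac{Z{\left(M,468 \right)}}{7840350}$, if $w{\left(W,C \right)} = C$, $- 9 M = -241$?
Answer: $0$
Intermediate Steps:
$M = \frac{241}{9}$ ($M = \left(- \frac{1}{9}\right) \left(-241\right) = \frac{241}{9} \approx 26.778$)
$Z{\left(s,x \right)} = 0$ ($Z{\left(s,x \right)} = s - s = 0$)
$\frac{Z{\left(M,468 \right)}}{7840350} = \frac{0}{7840350} = 0 \cdot \frac{1}{7840350} = 0$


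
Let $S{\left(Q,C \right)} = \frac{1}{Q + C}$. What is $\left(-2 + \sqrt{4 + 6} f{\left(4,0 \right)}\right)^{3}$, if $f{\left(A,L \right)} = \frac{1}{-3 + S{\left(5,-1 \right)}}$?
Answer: $- \frac{1928}{121} - \frac{6448 \sqrt{10}}{1331} \approx -31.253$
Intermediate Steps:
$S{\left(Q,C \right)} = \frac{1}{C + Q}$
$f{\left(A,L \right)} = - \frac{4}{11}$ ($f{\left(A,L \right)} = \frac{1}{-3 + \frac{1}{-1 + 5}} = \frac{1}{-3 + \frac{1}{4}} = \frac{1}{- \frac{11}{4}} = - \frac{4}{11}$)
$\left(-2 + \sqrt{4 + 6} f{\left(4,0 \right)}\right)^{3} = \left(-2 + \sqrt{4 + 6} \left(- \frac{4}{11}\right)\right)^{3} = \left(-2 + \sqrt{10} \left(- \frac{4}{11}\right)\right)^{3} = \left(-2 - \frac{4 \sqrt{10}}{11}\right)^{3}$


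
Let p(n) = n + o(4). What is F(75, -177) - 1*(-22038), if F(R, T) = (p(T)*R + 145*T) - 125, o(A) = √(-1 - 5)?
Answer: -17027 + 75*I*√6 ≈ -17027.0 + 183.71*I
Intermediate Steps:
o(A) = I*√6 (o(A) = √(-6) = I*√6)
p(n) = n + I*√6
F(R, T) = -125 + 145*T + R*(T + I*√6) (F(R, T) = ((T + I*√6)*R + 145*T) - 125 = (R*(T + I*√6) + 145*T) - 125 = (145*T + R*(T + I*√6)) - 125 = -125 + 145*T + R*(T + I*√6))
F(75, -177) - 1*(-22038) = (-125 + 145*(-177) + 75*(-177 + I*√6)) - 1*(-22038) = (-125 - 25665 + (-13275 + 75*I*√6)) + 22038 = (-39065 + 75*I*√6) + 22038 = -17027 + 75*I*√6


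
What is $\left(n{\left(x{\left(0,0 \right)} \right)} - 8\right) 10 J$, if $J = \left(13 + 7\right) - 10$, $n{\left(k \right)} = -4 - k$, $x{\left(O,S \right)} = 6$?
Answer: $-1800$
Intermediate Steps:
$J = 10$ ($J = 20 - 10 = 10$)
$\left(n{\left(x{\left(0,0 \right)} \right)} - 8\right) 10 J = \left(\left(-4 - 6\right) - 8\right) 10 \cdot 10 = \left(-10 - 8\right) 10 \cdot 10 = \left(-18\right) 10 \cdot 10 = \left(-180\right) 10 = -1800$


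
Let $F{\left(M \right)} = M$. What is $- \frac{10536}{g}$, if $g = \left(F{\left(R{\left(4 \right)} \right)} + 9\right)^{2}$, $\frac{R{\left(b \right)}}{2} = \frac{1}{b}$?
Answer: $- \frac{42144}{361} \approx -116.74$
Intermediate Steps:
$R{\left(b \right)} = \frac{2}{b}$
$g = \frac{361}{4}$ ($g = \left(\frac{2}{4} + 9\right)^{2} = \left(2 \cdot \frac{1}{4} + 9\right)^{2} = \left(\frac{1}{2} + 9\right)^{2} = \left(\frac{19}{2}\right)^{2} = \frac{361}{4} \approx 90.25$)
$- \frac{10536}{g} = - \frac{10536}{\frac{361}{4}} = \left(-10536\right) \frac{4}{361} = - \frac{42144}{361}$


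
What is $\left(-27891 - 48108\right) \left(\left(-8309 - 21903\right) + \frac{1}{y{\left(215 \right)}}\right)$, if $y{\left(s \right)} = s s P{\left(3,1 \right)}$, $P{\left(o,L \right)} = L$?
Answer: $\frac{106136380574301}{46225} \approx 2.2961 \cdot 10^{9}$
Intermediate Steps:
$y{\left(s \right)} = s^{2}$ ($y{\left(s \right)} = s s 1 = s^{2} \cdot 1 = s^{2}$)
$\left(-27891 - 48108\right) \left(\left(-8309 - 21903\right) + \frac{1}{y{\left(215 \right)}}\right) = \left(-27891 - 48108\right) \left(\left(-8309 - 21903\right) + \frac{1}{215^{2}}\right) = - 75999 \left(-30212 + \frac{1}{46225}\right) = \left(-75999\right) \left(- \frac{1396549699}{46225}\right) = \frac{106136380574301}{46225}$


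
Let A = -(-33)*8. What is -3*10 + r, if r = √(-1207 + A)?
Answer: -30 + I*√943 ≈ -30.0 + 30.708*I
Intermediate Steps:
A = 264 (A = -1*(-264) = 264)
r = I*√943 (r = √(-1207 + 264) = √(-943) = I*√943 ≈ 30.708*I)
-3*10 + r = -3*10 + I*√943 = -30 + I*√943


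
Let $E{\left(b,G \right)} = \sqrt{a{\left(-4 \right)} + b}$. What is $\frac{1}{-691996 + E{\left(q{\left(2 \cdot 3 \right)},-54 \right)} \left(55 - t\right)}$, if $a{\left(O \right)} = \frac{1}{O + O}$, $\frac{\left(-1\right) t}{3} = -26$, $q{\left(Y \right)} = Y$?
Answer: $- \frac{5535968}{3830867687265} + \frac{46 \sqrt{94}}{3830867687265} \approx -1.445 \cdot 10^{-6}$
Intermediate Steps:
$t = 78$ ($t = \left(-3\right) \left(-26\right) = 78$)
$a{\left(O \right)} = \frac{1}{2 O}$
$E{\left(b,G \right)} = \sqrt{- \frac{1}{8} + b}$ ($E{\left(b,G \right)} = \sqrt{\frac{1}{2 \left(-4\right)} + b} = \sqrt{\frac{1}{2} \left(- \frac{1}{4}\right) + b} = \sqrt{- \frac{1}{8} + b}$)
$\frac{1}{-691996 + E{\left(q{\left(2 \cdot 3 \right)},-54 \right)} \left(55 - t\right)} = \frac{1}{-691996 + \frac{\sqrt{-2 + 16 \cdot 2 \cdot 3}}{4} \left(55 - 78\right)} = \frac{1}{-691996 + \frac{\sqrt{-2 + 16 \cdot 6}}{4} \left(55 - 78\right)} = \frac{1}{-691996 + \frac{\sqrt{-2 + 96}}{4} \left(-23\right)} = \frac{1}{-691996 + \frac{\sqrt{94}}{4} \left(-23\right)} = \frac{1}{-691996 - \frac{23 \sqrt{94}}{4}}$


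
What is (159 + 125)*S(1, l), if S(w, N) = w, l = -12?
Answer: 284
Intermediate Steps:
(159 + 125)*S(1, l) = (159 + 125)*1 = 284*1 = 284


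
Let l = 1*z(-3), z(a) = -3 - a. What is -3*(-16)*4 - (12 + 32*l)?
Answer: 180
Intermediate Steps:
l = 0 (l = 1*(-3 - 1*(-3)) = 1*(-3 + 3) = 1*0 = 0)
-3*(-16)*4 - (12 + 32*l) = -3*(-16)*4 - (12 + 32*0) = 48*4 - (12 + 0) = 192 - 1*12 = 192 - 12 = 180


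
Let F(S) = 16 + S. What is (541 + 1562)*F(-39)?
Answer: -48369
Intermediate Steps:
(541 + 1562)*F(-39) = (541 + 1562)*(16 - 39) = 2103*(-23) = -48369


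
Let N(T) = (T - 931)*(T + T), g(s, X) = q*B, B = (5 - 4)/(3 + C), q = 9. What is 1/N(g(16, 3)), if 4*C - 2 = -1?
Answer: -169/868824 ≈ -0.00019452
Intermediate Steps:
C = ¼ (C = ½ + (¼)*(-1) = ½ - ¼ = ¼ ≈ 0.25000)
B = 4/13 (B = (5 - 4)/(3 + ¼) = 1/(13/4) = 1*(4/13) = 4/13 ≈ 0.30769)
g(s, X) = 36/13 (g(s, X) = 9*(4/13) = 36/13)
N(T) = 2*T*(-931 + T) (N(T) = (-931 + T)*(2*T) = 2*T*(-931 + T))
1/N(g(16, 3)) = 1/(2*(36/13)*(-931 + 36/13)) = 1/(2*(36/13)*(-12067/13)) = 1/(-868824/169) = -169/868824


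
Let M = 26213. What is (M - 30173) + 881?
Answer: -3079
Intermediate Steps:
(M - 30173) + 881 = (26213 - 30173) + 881 = -3960 + 881 = -3079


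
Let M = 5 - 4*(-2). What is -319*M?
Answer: -4147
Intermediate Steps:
M = 13 (M = 5 + 8 = 13)
-319*M = -319*13 = -4147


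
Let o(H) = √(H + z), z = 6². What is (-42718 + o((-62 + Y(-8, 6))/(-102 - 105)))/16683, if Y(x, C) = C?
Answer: -42718/16683 + 2*√43171/1151127 ≈ -2.5602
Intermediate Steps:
z = 36
o(H) = √(36 + H) (o(H) = √(H + 36) = √(36 + H))
(-42718 + o((-62 + Y(-8, 6))/(-102 - 105)))/16683 = (-42718 + √(36 + (-62 + 6)/(-102 - 105)))/16683 = (-42718 + √(36 - 56/(-207)))*(1/16683) = (-42718 + √(36 - 56*(-1/207)))*(1/16683) = (-42718 + √(36 + 56/207))*(1/16683) = (-42718 + √(7508/207))*(1/16683) = (-42718 + 2*√43171/69)*(1/16683) = -42718/16683 + 2*√43171/1151127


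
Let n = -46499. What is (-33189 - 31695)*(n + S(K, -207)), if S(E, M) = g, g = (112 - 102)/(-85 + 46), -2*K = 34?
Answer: 39221750788/13 ≈ 3.0171e+9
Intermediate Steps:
K = -17 (K = -½*34 = -17)
g = -10/39 (g = 10/(-39) = 10*(-1/39) = -10/39 ≈ -0.25641)
S(E, M) = -10/39
(-33189 - 31695)*(n + S(K, -207)) = (-33189 - 31695)*(-46499 - 10/39) = -64884*(-1813471/39) = 39221750788/13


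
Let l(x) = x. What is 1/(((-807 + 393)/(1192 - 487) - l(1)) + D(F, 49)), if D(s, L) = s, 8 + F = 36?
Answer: 235/6207 ≈ 0.037860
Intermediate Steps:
F = 28 (F = -8 + 36 = 28)
1/(((-807 + 393)/(1192 - 487) - l(1)) + D(F, 49)) = 1/(((-807 + 393)/(1192 - 487) - 1*1) + 28) = 1/((-414/705 - 1) + 28) = 1/((-414*1/705 - 1) + 28) = 1/((-138/235 - 1) + 28) = 1/(-373/235 + 28) = 1/(6207/235) = 235/6207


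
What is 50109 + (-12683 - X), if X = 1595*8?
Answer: 24666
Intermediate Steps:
X = 12760
50109 + (-12683 - X) = 50109 + (-12683 - 1*12760) = 50109 + (-12683 - 12760) = 50109 - 25443 = 24666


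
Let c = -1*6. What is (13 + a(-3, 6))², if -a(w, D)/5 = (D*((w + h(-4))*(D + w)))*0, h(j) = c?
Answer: 169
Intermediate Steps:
c = -6
h(j) = -6
a(w, D) = 0 (a(w, D) = -5*D*((w - 6)*(D + w))*0 = -5*D*((-6 + w)*(D + w))*0 = -5*D*(-6 + w)*(D + w)*0 = -5*0 = 0)
(13 + a(-3, 6))² = (13 + 0)² = 13² = 169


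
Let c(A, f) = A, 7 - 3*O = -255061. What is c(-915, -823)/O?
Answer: -2745/255068 ≈ -0.010762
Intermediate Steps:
O = 255068/3 (O = 7/3 - 1/3*(-255061) = 7/3 + 255061/3 = 255068/3 ≈ 85023.)
c(-915, -823)/O = -915/255068/3 = -915*3/255068 = -2745/255068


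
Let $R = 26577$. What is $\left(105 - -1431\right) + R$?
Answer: $28113$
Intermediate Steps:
$\left(105 - -1431\right) + R = \left(105 - -1431\right) + 26577 = \left(105 + 1431\right) + 26577 = 1536 + 26577 = 28113$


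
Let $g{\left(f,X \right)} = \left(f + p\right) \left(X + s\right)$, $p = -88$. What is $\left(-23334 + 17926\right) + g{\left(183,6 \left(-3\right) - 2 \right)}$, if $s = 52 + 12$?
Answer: $-1228$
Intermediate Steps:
$s = 64$
$g{\left(f,X \right)} = \left(-88 + f\right) \left(64 + X\right)$ ($g{\left(f,X \right)} = \left(f - 88\right) \left(X + 64\right) = \left(-88 + f\right) \left(64 + X\right)$)
$\left(-23334 + 17926\right) + g{\left(183,6 \left(-3\right) - 2 \right)} = \left(-23334 + 17926\right) + \left(-5632 - 88 \left(6 \left(-3\right) - 2\right) + 64 \cdot 183 + \left(6 \left(-3\right) - 2\right) 183\right) = -5408 + \left(-5632 - 88 \left(-18 - 2\right) + 11712 + \left(-18 - 2\right) 183\right) = -5408 - -4180 = -5408 + \left(-5632 + 1760 + 11712 - 3660\right) = -5408 + 4180 = -1228$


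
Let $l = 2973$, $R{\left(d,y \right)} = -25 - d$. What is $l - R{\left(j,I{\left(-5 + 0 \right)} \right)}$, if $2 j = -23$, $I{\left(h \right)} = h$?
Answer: $\frac{5973}{2} \approx 2986.5$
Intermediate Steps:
$j = - \frac{23}{2}$ ($j = \frac{1}{2} \left(-23\right) = - \frac{23}{2} \approx -11.5$)
$l - R{\left(j,I{\left(-5 + 0 \right)} \right)} = 2973 - \left(-25 - - \frac{23}{2}\right) = 2973 - \left(-25 + \frac{23}{2}\right) = 2973 - - \frac{27}{2} = 2973 + \frac{27}{2} = \frac{5973}{2}$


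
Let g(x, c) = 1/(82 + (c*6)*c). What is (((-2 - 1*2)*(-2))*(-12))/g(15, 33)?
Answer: -635136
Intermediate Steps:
g(x, c) = 1/(82 + 6*c²) (g(x, c) = 1/(82 + (6*c)*c) = 1/(82 + 6*c²))
(((-2 - 1*2)*(-2))*(-12))/g(15, 33) = (((-2 - 1*2)*(-2))*(-12))/((1/(2*(41 + 3*33²)))) = (((-2 - 2)*(-2))*(-12))/((1/(2*(41 + 3*1089)))) = (-4*(-2)*(-12))/((1/(2*(41 + 3267)))) = (8*(-12))/(((½)/3308)) = -96/((½)*(1/3308)) = -96/1/6616 = -96*6616 = -635136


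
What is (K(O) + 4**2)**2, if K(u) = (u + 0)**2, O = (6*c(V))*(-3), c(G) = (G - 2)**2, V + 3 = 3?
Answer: 27040000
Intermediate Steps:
V = 0 (V = -3 + 3 = 0)
c(G) = (-2 + G)**2
O = -72 (O = (6*(-2 + 0)**2)*(-3) = (6*(-2)**2)*(-3) = (6*4)*(-3) = 24*(-3) = -72)
K(u) = u**2
(K(O) + 4**2)**2 = ((-72)**2 + 4**2)**2 = (5184 + 16)**2 = 5200**2 = 27040000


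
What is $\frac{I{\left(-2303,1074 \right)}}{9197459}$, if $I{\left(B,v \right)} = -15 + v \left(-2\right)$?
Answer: $- \frac{2163}{9197459} \approx -0.00023517$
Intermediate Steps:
$I{\left(B,v \right)} = -15 - 2 v$
$\frac{I{\left(-2303,1074 \right)}}{9197459} = \frac{-15 - 2148}{9197459} = \left(-15 - 2148\right) \frac{1}{9197459} = \left(-2163\right) \frac{1}{9197459} = - \frac{2163}{9197459}$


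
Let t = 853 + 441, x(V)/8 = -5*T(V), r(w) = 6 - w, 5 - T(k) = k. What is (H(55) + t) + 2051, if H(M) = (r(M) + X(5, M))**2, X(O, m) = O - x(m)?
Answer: 4181281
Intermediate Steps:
T(k) = 5 - k
x(V) = -200 + 40*V (x(V) = 8*(-5*(5 - V)) = 8*(-25 + 5*V) = -200 + 40*V)
X(O, m) = 200 + O - 40*m (X(O, m) = O - (-200 + 40*m) = O + (200 - 40*m) = 200 + O - 40*m)
H(M) = (211 - 41*M)**2 (H(M) = ((6 - M) + (200 + 5 - 40*M))**2 = ((6 - M) + (205 - 40*M))**2 = (211 - 41*M)**2)
t = 1294
(H(55) + t) + 2051 = ((-211 + 41*55)**2 + 1294) + 2051 = ((-211 + 2255)**2 + 1294) + 2051 = (2044**2 + 1294) + 2051 = (4177936 + 1294) + 2051 = 4179230 + 2051 = 4181281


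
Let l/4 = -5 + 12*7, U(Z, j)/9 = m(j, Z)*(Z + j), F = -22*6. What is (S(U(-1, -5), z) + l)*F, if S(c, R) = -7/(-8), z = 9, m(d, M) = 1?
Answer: -83655/2 ≈ -41828.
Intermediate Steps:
F = -132
U(Z, j) = 9*Z + 9*j (U(Z, j) = 9*(1*(Z + j)) = 9*(Z + j) = 9*Z + 9*j)
S(c, R) = 7/8 (S(c, R) = -7*(-⅛) = 7/8)
l = 316 (l = 4*(-5 + 12*7) = 4*(-5 + 84) = 4*79 = 316)
(S(U(-1, -5), z) + l)*F = (7/8 + 316)*(-132) = (2535/8)*(-132) = -83655/2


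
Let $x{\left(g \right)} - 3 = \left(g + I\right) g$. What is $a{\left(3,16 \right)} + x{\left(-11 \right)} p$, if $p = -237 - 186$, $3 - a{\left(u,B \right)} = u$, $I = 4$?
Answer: $-33840$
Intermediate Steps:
$a{\left(u,B \right)} = 3 - u$
$x{\left(g \right)} = 3 + g \left(4 + g\right)$ ($x{\left(g \right)} = 3 + \left(g + 4\right) g = 3 + \left(4 + g\right) g = 3 + g \left(4 + g\right)$)
$p = -423$ ($p = -237 - 186 = -423$)
$a{\left(3,16 \right)} + x{\left(-11 \right)} p = \left(3 - 3\right) + \left(3 + \left(-11\right)^{2} + 4 \left(-11\right)\right) \left(-423\right) = \left(3 - 3\right) + \left(3 + 121 - 44\right) \left(-423\right) = 0 + 80 \left(-423\right) = 0 - 33840 = -33840$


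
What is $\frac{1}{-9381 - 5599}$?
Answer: $- \frac{1}{14980} \approx -6.6756 \cdot 10^{-5}$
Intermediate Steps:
$\frac{1}{-9381 - 5599} = \frac{1}{-14980} = - \frac{1}{14980}$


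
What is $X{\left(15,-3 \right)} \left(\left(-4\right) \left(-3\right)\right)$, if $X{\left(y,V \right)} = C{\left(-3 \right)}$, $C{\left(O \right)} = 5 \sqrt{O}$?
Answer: $60 i \sqrt{3} \approx 103.92 i$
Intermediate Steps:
$X{\left(y,V \right)} = 5 i \sqrt{3}$ ($X{\left(y,V \right)} = 5 \sqrt{-3} = 5 i \sqrt{3}$)
$X{\left(15,-3 \right)} \left(\left(-4\right) \left(-3\right)\right) = 5 i \sqrt{3} \left(\left(-4\right) \left(-3\right)\right) = 5 i \sqrt{3} \cdot 12 = 60 i \sqrt{3}$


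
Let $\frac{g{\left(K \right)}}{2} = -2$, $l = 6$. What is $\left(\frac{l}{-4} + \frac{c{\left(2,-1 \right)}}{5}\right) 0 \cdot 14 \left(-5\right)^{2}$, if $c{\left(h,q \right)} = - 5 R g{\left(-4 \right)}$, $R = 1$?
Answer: $0$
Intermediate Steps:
$g{\left(K \right)} = -4$ ($g{\left(K \right)} = 2 \left(-2\right) = -4$)
$c{\left(h,q \right)} = 20$ ($c{\left(h,q \right)} = \left(-5\right) 1 \left(-4\right) = \left(-5\right) \left(-4\right) = 20$)
$\left(\frac{l}{-4} + \frac{c{\left(2,-1 \right)}}{5}\right) 0 \cdot 14 \left(-5\right)^{2} = \left(\frac{6}{-4} + \frac{20}{5}\right) 0 \cdot 14 \left(-5\right)^{2} = \left(6 \left(- \frac{1}{4}\right) + 20 \cdot \frac{1}{5}\right) 0 \cdot 25 = \left(- \frac{3}{2} + 4\right) 0 = \frac{5}{2} \cdot 0 = 0$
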